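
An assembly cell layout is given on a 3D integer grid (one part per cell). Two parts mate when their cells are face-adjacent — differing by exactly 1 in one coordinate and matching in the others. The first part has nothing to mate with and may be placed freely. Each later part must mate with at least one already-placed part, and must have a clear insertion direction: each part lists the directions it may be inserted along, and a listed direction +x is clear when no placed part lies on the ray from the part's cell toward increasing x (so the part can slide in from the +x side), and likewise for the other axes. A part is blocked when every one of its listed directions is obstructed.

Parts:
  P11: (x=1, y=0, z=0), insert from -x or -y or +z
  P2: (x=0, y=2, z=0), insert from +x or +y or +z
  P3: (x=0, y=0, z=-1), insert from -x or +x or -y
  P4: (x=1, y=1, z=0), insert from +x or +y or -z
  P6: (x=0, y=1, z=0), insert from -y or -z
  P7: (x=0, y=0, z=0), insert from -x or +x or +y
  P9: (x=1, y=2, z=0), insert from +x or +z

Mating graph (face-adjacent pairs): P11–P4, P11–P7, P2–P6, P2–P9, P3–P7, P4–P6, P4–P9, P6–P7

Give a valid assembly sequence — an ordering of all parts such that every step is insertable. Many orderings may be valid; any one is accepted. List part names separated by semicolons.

1. P9@(1, 2, 0) [+x clear] — {P9}
2. P2@(0, 2, 0) [+y clear] — {P2, P9}
3. P4@(1, 1, 0) [+x clear] — {P2, P4, P9}
4. P11@(1, 0, 0) [-x clear] — {P11, P2, P4, P9}
5. P7@(0, 0, 0) [-x clear] — {P11, P2, P4, P7, P9}
6. P6@(0, 1, 0) [-z clear] — {P11, P2, P4, P6, P7, P9}
7. P3@(0, 0, -1) [-x clear] — {P11, P2, P3, P4, P6, P7, P9}

P9; P2; P4; P11; P7; P6; P3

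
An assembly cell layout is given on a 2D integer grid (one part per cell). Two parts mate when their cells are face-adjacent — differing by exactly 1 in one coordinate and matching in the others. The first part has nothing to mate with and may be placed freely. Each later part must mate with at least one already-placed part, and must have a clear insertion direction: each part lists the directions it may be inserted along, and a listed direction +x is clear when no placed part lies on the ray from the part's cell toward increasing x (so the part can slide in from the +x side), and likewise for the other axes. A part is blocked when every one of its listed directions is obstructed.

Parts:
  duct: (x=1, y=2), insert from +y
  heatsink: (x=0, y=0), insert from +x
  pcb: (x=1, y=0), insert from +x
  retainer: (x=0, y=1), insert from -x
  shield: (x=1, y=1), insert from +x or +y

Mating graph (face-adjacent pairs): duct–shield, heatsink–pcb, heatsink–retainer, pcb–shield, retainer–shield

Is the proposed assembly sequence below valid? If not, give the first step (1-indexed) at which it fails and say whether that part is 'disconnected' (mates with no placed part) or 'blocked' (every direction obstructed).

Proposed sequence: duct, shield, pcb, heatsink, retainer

1. duct@(1, 2) [+y clear] — {duct}
2. shield@(1, 1) [+x clear] — {duct, shield}
3. pcb@(1, 0) [+x clear] — {duct, pcb, shield}
4. heatsink@(0, 0) — +x all obstructed ⇒ blocked

Invalid at step 4 (blocked)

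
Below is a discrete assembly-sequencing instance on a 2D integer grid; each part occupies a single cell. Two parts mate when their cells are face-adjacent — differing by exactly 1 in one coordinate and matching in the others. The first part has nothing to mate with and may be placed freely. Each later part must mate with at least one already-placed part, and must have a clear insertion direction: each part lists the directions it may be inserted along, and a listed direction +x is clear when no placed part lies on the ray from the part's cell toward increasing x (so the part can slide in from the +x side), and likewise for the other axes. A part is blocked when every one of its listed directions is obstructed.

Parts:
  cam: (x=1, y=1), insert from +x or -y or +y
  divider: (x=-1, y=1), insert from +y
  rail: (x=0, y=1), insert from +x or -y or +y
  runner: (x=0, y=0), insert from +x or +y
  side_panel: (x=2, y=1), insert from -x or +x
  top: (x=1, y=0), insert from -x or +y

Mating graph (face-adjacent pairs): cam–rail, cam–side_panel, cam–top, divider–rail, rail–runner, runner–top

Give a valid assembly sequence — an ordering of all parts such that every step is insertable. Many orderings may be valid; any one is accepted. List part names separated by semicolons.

top; runner; cam; side_panel; rail; divider

1. top@(1, 0) [-x clear] — {top}
2. runner@(0, 0) [+y clear] — {runner, top}
3. cam@(1, 1) [+x clear] — {cam, runner, top}
4. side_panel@(2, 1) [+x clear] — {cam, runner, side_panel, top}
5. rail@(0, 1) [+y clear] — {cam, rail, runner, side_panel, top}
6. divider@(-1, 1) [+y clear] — {cam, divider, rail, runner, side_panel, top}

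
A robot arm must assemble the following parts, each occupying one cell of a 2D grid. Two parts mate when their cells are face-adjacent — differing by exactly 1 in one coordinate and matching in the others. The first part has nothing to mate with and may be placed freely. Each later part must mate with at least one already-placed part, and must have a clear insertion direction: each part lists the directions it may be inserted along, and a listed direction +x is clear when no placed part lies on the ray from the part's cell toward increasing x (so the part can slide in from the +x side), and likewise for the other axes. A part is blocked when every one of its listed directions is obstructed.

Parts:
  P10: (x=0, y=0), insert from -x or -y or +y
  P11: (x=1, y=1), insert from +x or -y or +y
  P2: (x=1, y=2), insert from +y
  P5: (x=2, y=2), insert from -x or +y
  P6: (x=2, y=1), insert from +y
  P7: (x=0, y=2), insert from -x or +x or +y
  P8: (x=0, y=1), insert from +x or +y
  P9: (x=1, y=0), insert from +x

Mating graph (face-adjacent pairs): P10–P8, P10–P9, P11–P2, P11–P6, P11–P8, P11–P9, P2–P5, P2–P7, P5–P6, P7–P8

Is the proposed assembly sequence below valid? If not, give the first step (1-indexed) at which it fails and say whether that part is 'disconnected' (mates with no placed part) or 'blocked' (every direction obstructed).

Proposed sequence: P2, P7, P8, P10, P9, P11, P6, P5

1. P2@(1, 2) [+y clear] — {P2}
2. P7@(0, 2) [-x clear] — {P2, P7}
3. P8@(0, 1) [+x clear] — {P2, P7, P8}
4. P10@(0, 0) [-x clear] — {P10, P2, P7, P8}
5. P9@(1, 0) [+x clear] — {P10, P2, P7, P8, P9}
6. P11@(1, 1) [+x clear] — {P10, P11, P2, P7, P8, P9}
7. P6@(2, 1) [+y clear] — {P10, P11, P2, P6, P7, P8, P9}
8. P5@(2, 2) [+y clear] — {P10, P11, P2, P5, P6, P7, P8, P9}

Valid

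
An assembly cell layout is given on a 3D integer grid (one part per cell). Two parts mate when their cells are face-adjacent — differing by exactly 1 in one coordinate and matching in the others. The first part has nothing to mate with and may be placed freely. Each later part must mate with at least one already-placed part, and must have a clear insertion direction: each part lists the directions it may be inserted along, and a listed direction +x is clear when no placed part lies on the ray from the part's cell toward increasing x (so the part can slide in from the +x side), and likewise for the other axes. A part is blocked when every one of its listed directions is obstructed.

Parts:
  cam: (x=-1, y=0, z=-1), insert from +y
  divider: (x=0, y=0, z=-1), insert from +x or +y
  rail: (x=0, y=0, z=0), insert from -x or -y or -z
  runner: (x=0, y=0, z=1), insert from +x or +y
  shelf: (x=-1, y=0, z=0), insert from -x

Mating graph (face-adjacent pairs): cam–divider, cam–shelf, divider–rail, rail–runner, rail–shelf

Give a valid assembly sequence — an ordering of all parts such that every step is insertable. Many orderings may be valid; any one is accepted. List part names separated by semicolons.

1. divider@(0, 0, -1) [+x clear] — {divider}
2. cam@(-1, 0, -1) [+y clear] — {cam, divider}
3. shelf@(-1, 0, 0) [-x clear] — {cam, divider, shelf}
4. rail@(0, 0, 0) [-y clear] — {cam, divider, rail, shelf}
5. runner@(0, 0, 1) [+x clear] — {cam, divider, rail, runner, shelf}

divider; cam; shelf; rail; runner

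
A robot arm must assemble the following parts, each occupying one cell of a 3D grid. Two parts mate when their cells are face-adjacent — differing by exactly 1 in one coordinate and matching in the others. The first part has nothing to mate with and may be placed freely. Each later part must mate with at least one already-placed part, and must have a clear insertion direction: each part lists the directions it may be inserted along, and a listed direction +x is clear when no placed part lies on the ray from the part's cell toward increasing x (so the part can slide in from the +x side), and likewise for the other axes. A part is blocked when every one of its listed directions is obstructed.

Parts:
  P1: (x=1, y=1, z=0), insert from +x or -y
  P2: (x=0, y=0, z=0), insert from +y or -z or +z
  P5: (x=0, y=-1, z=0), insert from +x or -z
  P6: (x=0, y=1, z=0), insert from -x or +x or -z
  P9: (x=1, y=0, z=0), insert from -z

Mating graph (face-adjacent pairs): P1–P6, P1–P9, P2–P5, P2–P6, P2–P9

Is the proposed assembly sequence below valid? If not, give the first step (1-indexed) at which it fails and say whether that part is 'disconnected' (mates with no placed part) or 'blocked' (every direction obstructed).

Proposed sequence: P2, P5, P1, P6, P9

Invalid at step 3 (disconnected)

1. P2@(0, 0, 0) [+y clear] — {P2}
2. P5@(0, -1, 0) [+x clear] — {P2, P5}
3. P1@(1, 1, 0) — no placed neighbour ⇒ disconnected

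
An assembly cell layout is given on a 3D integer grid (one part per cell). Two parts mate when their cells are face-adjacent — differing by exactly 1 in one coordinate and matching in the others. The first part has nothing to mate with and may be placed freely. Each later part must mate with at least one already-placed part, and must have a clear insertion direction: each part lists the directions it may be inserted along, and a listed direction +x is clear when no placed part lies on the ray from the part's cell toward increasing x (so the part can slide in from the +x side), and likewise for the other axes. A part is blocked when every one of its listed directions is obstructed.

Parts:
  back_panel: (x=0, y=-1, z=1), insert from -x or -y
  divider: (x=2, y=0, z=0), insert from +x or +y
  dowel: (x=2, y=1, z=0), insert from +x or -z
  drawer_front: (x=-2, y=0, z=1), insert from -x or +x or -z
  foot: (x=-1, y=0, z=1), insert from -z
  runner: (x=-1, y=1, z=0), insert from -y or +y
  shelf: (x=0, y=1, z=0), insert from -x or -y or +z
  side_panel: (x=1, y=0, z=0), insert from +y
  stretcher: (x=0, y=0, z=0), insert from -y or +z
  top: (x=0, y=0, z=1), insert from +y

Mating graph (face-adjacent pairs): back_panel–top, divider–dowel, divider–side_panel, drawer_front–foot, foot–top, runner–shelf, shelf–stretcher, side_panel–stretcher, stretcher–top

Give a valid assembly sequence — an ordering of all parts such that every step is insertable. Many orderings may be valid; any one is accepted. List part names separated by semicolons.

top; stretcher; side_panel; shelf; runner; foot; divider; dowel; drawer_front; back_panel

1. top@(0, 0, 1) [+y clear] — {top}
2. stretcher@(0, 0, 0) [-y clear] — {stretcher, top}
3. side_panel@(1, 0, 0) [+y clear] — {side_panel, stretcher, top}
4. shelf@(0, 1, 0) [-x clear] — {shelf, side_panel, stretcher, top}
5. runner@(-1, 1, 0) [-y clear] — {runner, shelf, side_panel, stretcher, top}
6. foot@(-1, 0, 1) [-z clear] — {foot, runner, shelf, side_panel, stretcher, top}
7. divider@(2, 0, 0) [+x clear] — {divider, foot, runner, shelf, side_panel, stretcher, top}
8. dowel@(2, 1, 0) [+x clear] — {divider, dowel, foot, runner, shelf, side_panel, stretcher, top}
9. drawer_front@(-2, 0, 1) [-x clear] — {divider, dowel, drawer_front, foot, runner, shelf, side_panel, stretcher, top}
10. back_panel@(0, -1, 1) [-x clear] — {back_panel, divider, dowel, drawer_front, foot, runner, shelf, side_panel, stretcher, top}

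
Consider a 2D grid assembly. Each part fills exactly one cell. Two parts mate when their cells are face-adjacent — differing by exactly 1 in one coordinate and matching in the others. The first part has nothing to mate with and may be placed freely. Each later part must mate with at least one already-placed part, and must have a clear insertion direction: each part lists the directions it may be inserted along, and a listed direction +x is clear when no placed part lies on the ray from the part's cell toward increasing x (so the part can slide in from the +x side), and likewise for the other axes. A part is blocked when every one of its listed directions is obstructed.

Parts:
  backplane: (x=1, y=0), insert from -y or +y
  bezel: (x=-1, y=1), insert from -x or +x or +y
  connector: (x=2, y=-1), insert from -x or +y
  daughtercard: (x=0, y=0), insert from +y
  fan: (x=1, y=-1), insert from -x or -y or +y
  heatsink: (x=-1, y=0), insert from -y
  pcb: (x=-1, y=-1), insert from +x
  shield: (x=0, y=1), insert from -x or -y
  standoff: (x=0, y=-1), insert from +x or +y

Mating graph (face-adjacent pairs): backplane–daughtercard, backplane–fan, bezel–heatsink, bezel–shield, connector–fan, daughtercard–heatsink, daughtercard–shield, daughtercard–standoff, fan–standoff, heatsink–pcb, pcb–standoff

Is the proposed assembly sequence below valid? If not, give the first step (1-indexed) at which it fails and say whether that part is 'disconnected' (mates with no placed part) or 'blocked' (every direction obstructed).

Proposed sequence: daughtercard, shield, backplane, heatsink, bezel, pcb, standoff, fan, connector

Valid

1. daughtercard@(0, 0) [+y clear] — {daughtercard}
2. shield@(0, 1) [-x clear] — {daughtercard, shield}
3. backplane@(1, 0) [-y clear] — {backplane, daughtercard, shield}
4. heatsink@(-1, 0) [-y clear] — {backplane, daughtercard, heatsink, shield}
5. bezel@(-1, 1) [-x clear] — {backplane, bezel, daughtercard, heatsink, shield}
6. pcb@(-1, -1) [+x clear] — {backplane, bezel, daughtercard, heatsink, pcb, shield}
7. standoff@(0, -1) [+x clear] — {backplane, bezel, daughtercard, heatsink, pcb, shield, standoff}
8. fan@(1, -1) [-y clear] — {backplane, bezel, daughtercard, fan, heatsink, pcb, shield, standoff}
9. connector@(2, -1) [+y clear] — {backplane, bezel, connector, daughtercard, fan, heatsink, pcb, shield, standoff}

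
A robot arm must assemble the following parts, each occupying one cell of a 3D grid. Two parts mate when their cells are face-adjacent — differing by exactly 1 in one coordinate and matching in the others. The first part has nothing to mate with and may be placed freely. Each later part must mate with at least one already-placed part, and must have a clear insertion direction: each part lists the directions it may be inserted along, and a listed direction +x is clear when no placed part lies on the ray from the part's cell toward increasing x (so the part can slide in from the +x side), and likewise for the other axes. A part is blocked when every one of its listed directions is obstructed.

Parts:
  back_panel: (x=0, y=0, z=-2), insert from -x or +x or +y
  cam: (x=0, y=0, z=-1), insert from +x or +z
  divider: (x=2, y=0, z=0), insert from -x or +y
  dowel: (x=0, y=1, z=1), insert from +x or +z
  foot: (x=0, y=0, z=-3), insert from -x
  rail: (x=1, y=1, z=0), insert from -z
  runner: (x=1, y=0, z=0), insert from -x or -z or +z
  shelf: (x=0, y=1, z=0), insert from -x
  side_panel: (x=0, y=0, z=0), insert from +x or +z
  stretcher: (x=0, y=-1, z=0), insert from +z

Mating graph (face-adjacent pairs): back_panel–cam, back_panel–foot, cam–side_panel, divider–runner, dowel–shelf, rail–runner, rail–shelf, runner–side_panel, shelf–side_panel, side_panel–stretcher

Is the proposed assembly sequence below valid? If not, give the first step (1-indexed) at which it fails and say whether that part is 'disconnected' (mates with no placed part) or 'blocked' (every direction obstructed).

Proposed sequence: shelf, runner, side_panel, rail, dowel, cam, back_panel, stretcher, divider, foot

Invalid at step 2 (disconnected)

1. shelf@(0, 1, 0) [-x clear] — {shelf}
2. runner@(1, 0, 0) — no placed neighbour ⇒ disconnected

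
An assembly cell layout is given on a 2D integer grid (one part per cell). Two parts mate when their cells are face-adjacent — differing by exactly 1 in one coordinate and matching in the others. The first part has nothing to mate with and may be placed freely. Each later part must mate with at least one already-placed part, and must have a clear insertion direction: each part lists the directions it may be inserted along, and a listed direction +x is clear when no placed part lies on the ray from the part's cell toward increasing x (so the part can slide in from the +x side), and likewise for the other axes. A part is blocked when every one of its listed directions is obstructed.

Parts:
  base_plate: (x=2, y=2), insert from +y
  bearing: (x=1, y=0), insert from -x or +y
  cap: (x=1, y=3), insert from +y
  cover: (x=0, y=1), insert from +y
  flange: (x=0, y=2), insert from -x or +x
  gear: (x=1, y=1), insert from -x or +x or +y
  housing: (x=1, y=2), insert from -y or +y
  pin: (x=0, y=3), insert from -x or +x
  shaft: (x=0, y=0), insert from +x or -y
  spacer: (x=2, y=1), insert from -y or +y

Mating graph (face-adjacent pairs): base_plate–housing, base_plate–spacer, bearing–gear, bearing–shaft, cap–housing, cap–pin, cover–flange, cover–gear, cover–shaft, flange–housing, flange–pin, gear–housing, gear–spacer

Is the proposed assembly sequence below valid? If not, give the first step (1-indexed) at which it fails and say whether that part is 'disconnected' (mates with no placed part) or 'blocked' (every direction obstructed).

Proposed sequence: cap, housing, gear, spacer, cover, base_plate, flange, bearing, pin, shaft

1. cap@(1, 3) [+y clear] — {cap}
2. housing@(1, 2) [-y clear] — {cap, housing}
3. gear@(1, 1) [-x clear] — {cap, gear, housing}
4. spacer@(2, 1) [-y clear] — {cap, gear, housing, spacer}
5. cover@(0, 1) [+y clear] — {cap, cover, gear, housing, spacer}
6. base_plate@(2, 2) [+y clear] — {base_plate, cap, cover, gear, housing, spacer}
7. flange@(0, 2) [-x clear] — {base_plate, cap, cover, flange, gear, housing, spacer}
8. bearing@(1, 0) [-x clear] — {base_plate, bearing, cap, cover, flange, gear, housing, spacer}
9. pin@(0, 3) [-x clear] — {base_plate, bearing, cap, cover, flange, gear, housing, pin, spacer}
10. shaft@(0, 0) [-y clear] — {base_plate, bearing, cap, cover, flange, gear, housing, pin, shaft, spacer}

Valid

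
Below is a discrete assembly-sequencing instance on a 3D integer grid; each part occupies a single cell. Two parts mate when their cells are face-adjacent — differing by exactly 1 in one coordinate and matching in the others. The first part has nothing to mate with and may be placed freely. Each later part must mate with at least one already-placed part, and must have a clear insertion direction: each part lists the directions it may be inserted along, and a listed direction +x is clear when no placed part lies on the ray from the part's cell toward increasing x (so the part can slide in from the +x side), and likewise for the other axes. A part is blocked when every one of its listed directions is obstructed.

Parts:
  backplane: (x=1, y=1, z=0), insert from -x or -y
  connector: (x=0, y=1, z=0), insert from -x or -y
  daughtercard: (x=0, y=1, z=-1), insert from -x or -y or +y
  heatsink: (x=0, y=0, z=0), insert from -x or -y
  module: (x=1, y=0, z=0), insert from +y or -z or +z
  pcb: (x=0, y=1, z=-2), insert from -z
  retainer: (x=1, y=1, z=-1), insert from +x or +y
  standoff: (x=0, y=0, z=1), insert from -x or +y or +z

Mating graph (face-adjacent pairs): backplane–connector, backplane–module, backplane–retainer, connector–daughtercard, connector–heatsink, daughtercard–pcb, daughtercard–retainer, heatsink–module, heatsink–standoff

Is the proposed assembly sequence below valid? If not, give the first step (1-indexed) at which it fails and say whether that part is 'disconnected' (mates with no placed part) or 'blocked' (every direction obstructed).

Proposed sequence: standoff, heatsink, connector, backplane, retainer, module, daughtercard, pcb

1. standoff@(0, 0, 1) [-x clear] — {standoff}
2. heatsink@(0, 0, 0) [-x clear] — {heatsink, standoff}
3. connector@(0, 1, 0) [-x clear] — {connector, heatsink, standoff}
4. backplane@(1, 1, 0) [-y clear] — {backplane, connector, heatsink, standoff}
5. retainer@(1, 1, -1) [+x clear] — {backplane, connector, heatsink, retainer, standoff}
6. module@(1, 0, 0) [-z clear] — {backplane, connector, heatsink, module, retainer, standoff}
7. daughtercard@(0, 1, -1) [-x clear] — {backplane, connector, daughtercard, heatsink, module, retainer, standoff}
8. pcb@(0, 1, -2) [-z clear] — {backplane, connector, daughtercard, heatsink, module, pcb, retainer, standoff}

Valid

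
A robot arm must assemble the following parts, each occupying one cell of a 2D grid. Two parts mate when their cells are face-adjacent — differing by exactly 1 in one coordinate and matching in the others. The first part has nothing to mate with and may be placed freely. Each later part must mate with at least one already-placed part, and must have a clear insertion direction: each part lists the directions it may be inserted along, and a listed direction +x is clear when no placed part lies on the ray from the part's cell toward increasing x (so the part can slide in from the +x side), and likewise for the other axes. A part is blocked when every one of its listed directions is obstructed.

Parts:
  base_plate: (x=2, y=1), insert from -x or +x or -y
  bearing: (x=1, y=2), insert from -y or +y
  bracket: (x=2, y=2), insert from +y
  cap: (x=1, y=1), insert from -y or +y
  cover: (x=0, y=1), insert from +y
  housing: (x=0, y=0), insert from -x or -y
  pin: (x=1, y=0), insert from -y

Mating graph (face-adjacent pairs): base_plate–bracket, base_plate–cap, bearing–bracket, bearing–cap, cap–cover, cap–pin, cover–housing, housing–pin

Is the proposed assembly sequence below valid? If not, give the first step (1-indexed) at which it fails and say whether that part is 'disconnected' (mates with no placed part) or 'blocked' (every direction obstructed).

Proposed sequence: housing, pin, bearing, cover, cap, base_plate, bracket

Invalid at step 3 (disconnected)

1. housing@(0, 0) [-x clear] — {housing}
2. pin@(1, 0) [-y clear] — {housing, pin}
3. bearing@(1, 2) — no placed neighbour ⇒ disconnected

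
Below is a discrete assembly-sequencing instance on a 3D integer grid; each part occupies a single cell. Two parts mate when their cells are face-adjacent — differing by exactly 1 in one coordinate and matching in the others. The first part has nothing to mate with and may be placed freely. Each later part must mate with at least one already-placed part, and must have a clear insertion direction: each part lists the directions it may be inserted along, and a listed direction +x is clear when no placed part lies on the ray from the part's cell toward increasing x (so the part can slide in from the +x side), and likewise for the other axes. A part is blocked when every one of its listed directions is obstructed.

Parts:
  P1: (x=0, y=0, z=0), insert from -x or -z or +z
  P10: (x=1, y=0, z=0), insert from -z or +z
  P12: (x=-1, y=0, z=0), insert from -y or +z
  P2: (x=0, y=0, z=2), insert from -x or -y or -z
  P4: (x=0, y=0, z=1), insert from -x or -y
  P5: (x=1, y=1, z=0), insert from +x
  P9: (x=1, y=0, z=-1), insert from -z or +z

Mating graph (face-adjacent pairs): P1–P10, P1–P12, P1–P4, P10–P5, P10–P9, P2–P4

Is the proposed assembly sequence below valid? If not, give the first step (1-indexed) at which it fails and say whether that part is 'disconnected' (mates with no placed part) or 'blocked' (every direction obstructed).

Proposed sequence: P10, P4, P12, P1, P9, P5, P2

Invalid at step 2 (disconnected)

1. P10@(1, 0, 0) [-z clear] — {P10}
2. P4@(0, 0, 1) — no placed neighbour ⇒ disconnected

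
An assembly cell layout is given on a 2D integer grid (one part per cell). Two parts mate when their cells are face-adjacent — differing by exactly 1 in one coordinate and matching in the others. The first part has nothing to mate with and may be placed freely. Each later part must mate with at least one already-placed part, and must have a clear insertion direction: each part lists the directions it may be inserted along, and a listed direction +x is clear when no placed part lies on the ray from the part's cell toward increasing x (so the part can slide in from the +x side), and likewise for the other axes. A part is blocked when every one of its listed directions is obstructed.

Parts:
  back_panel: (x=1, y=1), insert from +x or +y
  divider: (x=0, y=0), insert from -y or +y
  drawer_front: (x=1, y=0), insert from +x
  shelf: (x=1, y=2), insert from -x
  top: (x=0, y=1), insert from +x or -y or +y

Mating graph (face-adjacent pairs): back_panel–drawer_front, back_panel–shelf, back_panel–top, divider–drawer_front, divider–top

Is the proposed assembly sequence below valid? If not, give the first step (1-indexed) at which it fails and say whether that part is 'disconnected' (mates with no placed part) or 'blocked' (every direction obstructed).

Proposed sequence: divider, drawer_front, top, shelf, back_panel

Invalid at step 4 (disconnected)

1. divider@(0, 0) [-y clear] — {divider}
2. drawer_front@(1, 0) [+x clear] — {divider, drawer_front}
3. top@(0, 1) [+x clear] — {divider, drawer_front, top}
4. shelf@(1, 2) — no placed neighbour ⇒ disconnected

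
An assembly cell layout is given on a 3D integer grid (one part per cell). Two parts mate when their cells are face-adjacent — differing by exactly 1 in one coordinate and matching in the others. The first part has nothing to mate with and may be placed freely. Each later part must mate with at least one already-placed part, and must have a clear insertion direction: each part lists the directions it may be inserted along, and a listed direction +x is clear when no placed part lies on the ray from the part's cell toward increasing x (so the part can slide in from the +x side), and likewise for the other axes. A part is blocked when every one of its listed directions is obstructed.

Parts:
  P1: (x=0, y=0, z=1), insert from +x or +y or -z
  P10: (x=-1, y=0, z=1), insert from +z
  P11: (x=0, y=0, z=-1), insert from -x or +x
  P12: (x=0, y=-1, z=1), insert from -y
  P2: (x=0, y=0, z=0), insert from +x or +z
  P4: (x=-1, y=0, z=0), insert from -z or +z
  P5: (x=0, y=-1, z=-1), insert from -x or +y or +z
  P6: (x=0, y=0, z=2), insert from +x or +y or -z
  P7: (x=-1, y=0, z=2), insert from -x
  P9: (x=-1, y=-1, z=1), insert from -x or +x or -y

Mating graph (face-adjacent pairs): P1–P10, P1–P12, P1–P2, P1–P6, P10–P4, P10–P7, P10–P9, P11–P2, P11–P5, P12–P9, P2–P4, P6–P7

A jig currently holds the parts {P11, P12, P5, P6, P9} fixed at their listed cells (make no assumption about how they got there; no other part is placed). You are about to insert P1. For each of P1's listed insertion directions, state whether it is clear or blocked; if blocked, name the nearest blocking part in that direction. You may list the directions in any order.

+x: ray from P1(0, 0, 1) has no placed part ⇒ clear
+y: ray from P1(0, 0, 1) has no placed part ⇒ clear
-z: nearest on ray is P11@(0, 0, -1) ⇒ blocked

+x: clear; +y: clear; -z: blocked by P11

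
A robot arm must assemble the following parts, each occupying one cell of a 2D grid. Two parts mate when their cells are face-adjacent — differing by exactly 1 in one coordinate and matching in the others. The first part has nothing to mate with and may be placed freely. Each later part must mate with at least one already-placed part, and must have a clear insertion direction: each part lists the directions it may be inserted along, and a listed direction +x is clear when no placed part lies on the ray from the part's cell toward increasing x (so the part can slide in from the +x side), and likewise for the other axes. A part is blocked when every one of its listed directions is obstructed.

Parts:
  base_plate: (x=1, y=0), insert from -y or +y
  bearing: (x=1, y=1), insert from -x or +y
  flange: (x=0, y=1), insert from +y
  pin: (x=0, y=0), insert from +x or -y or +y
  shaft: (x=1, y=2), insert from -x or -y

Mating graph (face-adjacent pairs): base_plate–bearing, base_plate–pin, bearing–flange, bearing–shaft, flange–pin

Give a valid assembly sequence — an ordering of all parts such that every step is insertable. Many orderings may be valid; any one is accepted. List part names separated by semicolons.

bearing; shaft; base_plate; pin; flange

1. bearing@(1, 1) [-x clear] — {bearing}
2. shaft@(1, 2) [-x clear] — {bearing, shaft}
3. base_plate@(1, 0) [-y clear] — {base_plate, bearing, shaft}
4. pin@(0, 0) [-y clear] — {base_plate, bearing, pin, shaft}
5. flange@(0, 1) [+y clear] — {base_plate, bearing, flange, pin, shaft}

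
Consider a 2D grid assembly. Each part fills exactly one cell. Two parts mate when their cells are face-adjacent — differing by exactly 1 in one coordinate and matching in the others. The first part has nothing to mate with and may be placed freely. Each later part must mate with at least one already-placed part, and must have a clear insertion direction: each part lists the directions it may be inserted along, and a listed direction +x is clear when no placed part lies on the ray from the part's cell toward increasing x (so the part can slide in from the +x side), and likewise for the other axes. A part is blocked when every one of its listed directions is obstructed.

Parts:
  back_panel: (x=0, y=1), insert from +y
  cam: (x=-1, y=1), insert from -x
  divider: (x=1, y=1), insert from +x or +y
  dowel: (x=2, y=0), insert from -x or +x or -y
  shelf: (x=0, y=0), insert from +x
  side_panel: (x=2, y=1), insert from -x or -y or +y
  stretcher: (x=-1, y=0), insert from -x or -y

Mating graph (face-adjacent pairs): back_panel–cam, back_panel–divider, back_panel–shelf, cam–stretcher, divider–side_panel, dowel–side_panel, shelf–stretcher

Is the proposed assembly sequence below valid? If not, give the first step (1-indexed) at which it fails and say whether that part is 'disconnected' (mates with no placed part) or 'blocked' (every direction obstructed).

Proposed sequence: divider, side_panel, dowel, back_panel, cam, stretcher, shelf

Invalid at step 7 (blocked)

1. divider@(1, 1) [+x clear] — {divider}
2. side_panel@(2, 1) [-y clear] — {divider, side_panel}
3. dowel@(2, 0) [-x clear] — {divider, dowel, side_panel}
4. back_panel@(0, 1) [+y clear] — {back_panel, divider, dowel, side_panel}
5. cam@(-1, 1) [-x clear] — {back_panel, cam, divider, dowel, side_panel}
6. stretcher@(-1, 0) [-x clear] — {back_panel, cam, divider, dowel, side_panel, stretcher}
7. shelf@(0, 0) — +x all obstructed ⇒ blocked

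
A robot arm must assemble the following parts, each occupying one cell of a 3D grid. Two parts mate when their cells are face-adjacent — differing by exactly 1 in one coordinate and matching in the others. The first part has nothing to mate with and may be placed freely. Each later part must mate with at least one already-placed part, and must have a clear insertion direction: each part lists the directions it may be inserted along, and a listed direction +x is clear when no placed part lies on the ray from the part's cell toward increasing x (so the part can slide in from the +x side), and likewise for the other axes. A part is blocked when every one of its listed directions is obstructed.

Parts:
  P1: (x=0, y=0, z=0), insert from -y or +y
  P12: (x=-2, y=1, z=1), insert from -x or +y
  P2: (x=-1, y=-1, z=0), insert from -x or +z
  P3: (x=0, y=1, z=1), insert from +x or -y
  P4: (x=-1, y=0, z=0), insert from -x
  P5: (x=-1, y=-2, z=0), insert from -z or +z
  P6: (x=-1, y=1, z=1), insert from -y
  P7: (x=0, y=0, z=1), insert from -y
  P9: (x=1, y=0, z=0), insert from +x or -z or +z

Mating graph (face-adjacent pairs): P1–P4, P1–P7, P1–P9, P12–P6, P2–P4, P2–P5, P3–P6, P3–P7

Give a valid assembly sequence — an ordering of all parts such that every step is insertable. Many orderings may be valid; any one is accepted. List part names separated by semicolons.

1. P6@(-1, 1, 1) [-y clear] — {P6}
2. P3@(0, 1, 1) [+x clear] — {P3, P6}
3. P7@(0, 0, 1) [-y clear] — {P3, P6, P7}
4. P1@(0, 0, 0) [-y clear] — {P1, P3, P6, P7}
5. P9@(1, 0, 0) [+x clear] — {P1, P3, P6, P7, P9}
6. P4@(-1, 0, 0) [-x clear] — {P1, P3, P4, P6, P7, P9}
7. P2@(-1, -1, 0) [-x clear] — {P1, P2, P3, P4, P6, P7, P9}
8. P5@(-1, -2, 0) [-z clear] — {P1, P2, P3, P4, P5, P6, P7, P9}
9. P12@(-2, 1, 1) [-x clear] — {P1, P12, P2, P3, P4, P5, P6, P7, P9}

P6; P3; P7; P1; P9; P4; P2; P5; P12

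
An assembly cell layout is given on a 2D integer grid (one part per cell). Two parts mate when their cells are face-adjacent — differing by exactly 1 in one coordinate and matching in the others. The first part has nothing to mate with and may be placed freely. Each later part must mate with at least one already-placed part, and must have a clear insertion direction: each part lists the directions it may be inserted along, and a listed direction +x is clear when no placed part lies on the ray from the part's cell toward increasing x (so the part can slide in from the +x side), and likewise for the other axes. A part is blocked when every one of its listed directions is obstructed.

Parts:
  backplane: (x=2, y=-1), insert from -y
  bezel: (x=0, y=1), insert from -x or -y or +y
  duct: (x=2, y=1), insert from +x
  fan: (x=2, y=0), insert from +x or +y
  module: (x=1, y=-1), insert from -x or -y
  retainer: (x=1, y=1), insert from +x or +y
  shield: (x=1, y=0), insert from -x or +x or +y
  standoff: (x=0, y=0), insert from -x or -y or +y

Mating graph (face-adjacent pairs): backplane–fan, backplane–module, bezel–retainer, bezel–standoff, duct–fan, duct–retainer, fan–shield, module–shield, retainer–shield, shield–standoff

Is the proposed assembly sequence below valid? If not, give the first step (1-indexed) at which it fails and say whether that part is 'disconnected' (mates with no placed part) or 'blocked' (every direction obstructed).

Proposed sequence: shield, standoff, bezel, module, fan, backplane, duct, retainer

Valid

1. shield@(1, 0) [-x clear] — {shield}
2. standoff@(0, 0) [-x clear] — {shield, standoff}
3. bezel@(0, 1) [-x clear] — {bezel, shield, standoff}
4. module@(1, -1) [-x clear] — {bezel, module, shield, standoff}
5. fan@(2, 0) [+x clear] — {bezel, fan, module, shield, standoff}
6. backplane@(2, -1) [-y clear] — {backplane, bezel, fan, module, shield, standoff}
7. duct@(2, 1) [+x clear] — {backplane, bezel, duct, fan, module, shield, standoff}
8. retainer@(1, 1) [+y clear] — {backplane, bezel, duct, fan, module, retainer, shield, standoff}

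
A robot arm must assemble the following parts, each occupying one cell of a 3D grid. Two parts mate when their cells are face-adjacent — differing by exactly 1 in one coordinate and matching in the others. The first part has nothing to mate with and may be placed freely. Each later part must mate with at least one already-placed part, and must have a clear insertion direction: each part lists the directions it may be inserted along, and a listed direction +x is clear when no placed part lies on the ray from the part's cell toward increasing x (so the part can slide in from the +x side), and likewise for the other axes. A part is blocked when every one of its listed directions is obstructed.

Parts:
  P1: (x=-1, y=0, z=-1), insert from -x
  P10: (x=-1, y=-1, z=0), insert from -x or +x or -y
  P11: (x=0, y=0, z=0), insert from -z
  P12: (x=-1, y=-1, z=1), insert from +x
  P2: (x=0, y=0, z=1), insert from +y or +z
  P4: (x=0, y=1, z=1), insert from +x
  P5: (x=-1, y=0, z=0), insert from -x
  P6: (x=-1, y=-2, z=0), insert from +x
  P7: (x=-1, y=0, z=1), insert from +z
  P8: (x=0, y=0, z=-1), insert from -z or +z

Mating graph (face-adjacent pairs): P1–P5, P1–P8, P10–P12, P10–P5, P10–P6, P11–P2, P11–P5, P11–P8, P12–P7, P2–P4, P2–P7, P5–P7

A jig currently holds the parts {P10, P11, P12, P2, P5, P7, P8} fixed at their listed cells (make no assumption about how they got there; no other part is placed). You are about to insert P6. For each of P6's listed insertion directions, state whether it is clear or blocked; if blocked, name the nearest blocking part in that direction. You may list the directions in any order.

+x: clear

+x: ray from P6(-1, -2, 0) has no placed part ⇒ clear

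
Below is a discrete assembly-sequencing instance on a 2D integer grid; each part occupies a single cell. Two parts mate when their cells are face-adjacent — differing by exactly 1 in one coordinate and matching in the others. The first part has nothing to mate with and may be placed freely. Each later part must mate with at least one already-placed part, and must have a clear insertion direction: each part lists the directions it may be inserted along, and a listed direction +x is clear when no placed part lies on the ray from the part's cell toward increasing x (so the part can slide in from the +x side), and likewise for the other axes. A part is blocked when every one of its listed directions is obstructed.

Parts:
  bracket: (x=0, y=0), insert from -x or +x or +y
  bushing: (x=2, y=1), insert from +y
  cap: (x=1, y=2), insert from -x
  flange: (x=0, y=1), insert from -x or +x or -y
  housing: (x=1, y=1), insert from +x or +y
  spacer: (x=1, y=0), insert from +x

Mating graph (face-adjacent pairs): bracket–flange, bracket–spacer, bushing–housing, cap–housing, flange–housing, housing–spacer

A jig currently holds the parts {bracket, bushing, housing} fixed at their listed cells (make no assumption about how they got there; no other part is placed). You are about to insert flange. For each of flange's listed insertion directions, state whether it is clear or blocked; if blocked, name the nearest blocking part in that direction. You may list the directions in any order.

+x: blocked by housing; -x: clear; -y: blocked by bracket

-x: ray from flange(0, 1) has no placed part ⇒ clear
+x: nearest on ray is housing@(1, 1) ⇒ blocked
-y: nearest on ray is bracket@(0, 0) ⇒ blocked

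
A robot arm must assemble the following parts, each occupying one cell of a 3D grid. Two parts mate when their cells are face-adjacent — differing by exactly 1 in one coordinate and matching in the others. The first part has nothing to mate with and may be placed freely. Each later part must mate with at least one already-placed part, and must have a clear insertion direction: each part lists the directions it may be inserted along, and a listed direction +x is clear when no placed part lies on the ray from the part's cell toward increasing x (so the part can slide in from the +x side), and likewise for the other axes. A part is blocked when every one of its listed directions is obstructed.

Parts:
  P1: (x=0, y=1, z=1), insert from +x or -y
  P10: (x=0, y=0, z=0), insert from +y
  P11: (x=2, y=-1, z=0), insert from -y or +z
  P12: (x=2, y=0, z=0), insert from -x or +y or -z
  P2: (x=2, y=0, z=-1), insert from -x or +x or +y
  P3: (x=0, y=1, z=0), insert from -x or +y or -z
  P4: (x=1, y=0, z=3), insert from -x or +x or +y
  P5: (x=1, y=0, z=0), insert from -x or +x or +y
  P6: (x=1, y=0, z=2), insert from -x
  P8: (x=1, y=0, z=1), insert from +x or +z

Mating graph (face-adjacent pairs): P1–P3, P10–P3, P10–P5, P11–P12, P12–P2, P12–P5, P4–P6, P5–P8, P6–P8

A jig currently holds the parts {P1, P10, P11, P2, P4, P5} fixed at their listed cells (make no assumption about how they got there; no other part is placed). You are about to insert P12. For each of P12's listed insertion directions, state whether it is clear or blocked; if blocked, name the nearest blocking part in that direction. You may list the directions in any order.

-x: nearest on ray is P5@(1, 0, 0) ⇒ blocked
+y: ray from P12(2, 0, 0) has no placed part ⇒ clear
-z: nearest on ray is P2@(2, 0, -1) ⇒ blocked

+y: clear; -x: blocked by P5; -z: blocked by P2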